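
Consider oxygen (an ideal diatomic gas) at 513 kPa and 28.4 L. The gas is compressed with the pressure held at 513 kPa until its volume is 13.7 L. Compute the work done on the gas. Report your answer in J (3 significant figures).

W ≈ 7540 J

Isobaric: W = P ΔV.
W = (513 kPa)(13.7 − 28.4 L) = (513)(-14.7) = -7541 J.
Work on gas = −W_by = 7541 J.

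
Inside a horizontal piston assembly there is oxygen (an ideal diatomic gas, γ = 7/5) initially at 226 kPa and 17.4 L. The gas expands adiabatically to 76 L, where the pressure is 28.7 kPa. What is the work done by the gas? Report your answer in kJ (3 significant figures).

Adiabatic: W = (P₁V₁ − P₂V₂)/(γ − 1) with γ = 7/5.
P₁V₁ = 3932 J, P₂V₂ = 2181 J.
W = (3932 − 2181) / 0.4 = 4378 J.

W ≈ 4.38 kJ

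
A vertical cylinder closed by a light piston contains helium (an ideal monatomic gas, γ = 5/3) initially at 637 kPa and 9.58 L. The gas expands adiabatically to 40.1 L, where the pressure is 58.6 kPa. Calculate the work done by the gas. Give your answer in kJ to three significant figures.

W ≈ 5.63 kJ

Adiabatic: W = (P₁V₁ − P₂V₂)/(γ − 1) with γ = 5/3.
P₁V₁ = 6102 J, P₂V₂ = 2350 J.
W = (6102 − 2350) / 0.6667 = 5629 J.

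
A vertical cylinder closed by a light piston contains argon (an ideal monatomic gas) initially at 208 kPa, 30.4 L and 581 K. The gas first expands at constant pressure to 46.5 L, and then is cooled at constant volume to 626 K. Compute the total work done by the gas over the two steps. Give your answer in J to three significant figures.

W_total ≈ 3350 J

Step 1 (isobaric): W = PΔV = (208 kPa)(46.5 − 30.4 L) = 3349 J.
Step 2 (isochoric): W = 0 (constant volume).
W_total = 3349 + 0 = 3349 J.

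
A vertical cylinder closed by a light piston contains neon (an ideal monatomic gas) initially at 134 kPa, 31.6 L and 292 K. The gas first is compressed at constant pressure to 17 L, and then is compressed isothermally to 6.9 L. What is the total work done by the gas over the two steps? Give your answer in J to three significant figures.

W_total ≈ -4010 J

Step 1 (isobaric): W = PΔV = (134 kPa)(17 − 31.6 L) = -1956 J.
After step 1: P = 134 kPa, V = 17 L, T = 157.1 K.
Step 2 (isothermal): W = P₁V₁ ln(V₂/V₁) = (2278) ln(6.9/17) = -2054 J.
W_total = -1956 − 2054 = -4010 J.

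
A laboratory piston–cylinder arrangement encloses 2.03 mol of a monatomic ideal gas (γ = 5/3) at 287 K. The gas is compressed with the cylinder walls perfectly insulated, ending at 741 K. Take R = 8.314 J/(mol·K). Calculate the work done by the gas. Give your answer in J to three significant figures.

Adiabatic ⇒ Q = 0, so W_by = −ΔU = nCᵥ(T₁ − T₂).
Cᵥ = 3R/2 = 12.47 J/(mol·K).
W = (2.03)(12.47)(287 − 741) = -11494 J.

W ≈ -11500 J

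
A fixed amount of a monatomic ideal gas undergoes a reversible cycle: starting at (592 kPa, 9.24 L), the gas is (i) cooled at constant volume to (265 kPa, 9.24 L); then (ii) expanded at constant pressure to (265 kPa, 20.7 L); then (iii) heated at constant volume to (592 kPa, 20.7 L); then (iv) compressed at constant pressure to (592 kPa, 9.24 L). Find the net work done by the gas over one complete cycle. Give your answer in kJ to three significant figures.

Constant-volume legs do no work.
W(ii) = (265)(20.7 − 9.24) = 3037 J; W(iv) = (592)(9.24 − 20.7) = -6784 J.
W_net = 3037 − 6784 = -3747 J (the counter-clockwise enclosed area).

W_net ≈ -3.75 kJ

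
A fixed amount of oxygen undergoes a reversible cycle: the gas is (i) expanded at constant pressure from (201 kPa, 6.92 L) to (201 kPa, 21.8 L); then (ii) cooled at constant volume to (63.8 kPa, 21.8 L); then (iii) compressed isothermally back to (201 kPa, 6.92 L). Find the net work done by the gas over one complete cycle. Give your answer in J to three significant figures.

W_net ≈ 1390 J

Leg (i): W = PΔV = (201)(21.8 − 6.92) = 2991 J.
Leg (ii): W = 0.
Leg (iii): W = PᵢVᵢ ln(V_f/Vᵢ) = (1391) ln(6.92/21.8) = -1596 J.
W_net = 2991 − 1596 = 1395 J.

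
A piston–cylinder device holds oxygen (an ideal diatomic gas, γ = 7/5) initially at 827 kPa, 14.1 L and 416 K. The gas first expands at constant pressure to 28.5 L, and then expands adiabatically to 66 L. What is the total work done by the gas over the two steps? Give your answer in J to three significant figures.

W_total ≈ 28700 J

Step 1 (isobaric): W = PΔV = (827 kPa)(28.5 − 14.1 L) = 11909 J.
After step 1: P = 827 kPa, V = 28.5 L, T = 840.9 K.
Step 2 (adiabatic): W = (P₁V₁ − P₂V₂)/(γ−1) = (23570 − 16845)/0.4 = 16811 J.
W_total = 11909 + 16811 = 28720 J.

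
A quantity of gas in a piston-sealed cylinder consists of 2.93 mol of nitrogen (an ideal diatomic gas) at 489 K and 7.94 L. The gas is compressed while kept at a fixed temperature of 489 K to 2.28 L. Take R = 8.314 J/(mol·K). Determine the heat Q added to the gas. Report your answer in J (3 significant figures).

Q ≈ -14900 J

Isothermal ⇒ ΔU = 0, so Q = W = nRT ln(V₂/V₁).
Q = (2.93)(8.314)(489) ln(2.28/7.94) = 11912 × -1.248 = -14863 J.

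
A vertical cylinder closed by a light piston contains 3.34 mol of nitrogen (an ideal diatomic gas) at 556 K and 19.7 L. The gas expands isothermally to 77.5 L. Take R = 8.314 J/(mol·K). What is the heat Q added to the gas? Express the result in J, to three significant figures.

Isothermal ⇒ ΔU = 0, so Q = W = nRT ln(V₂/V₁).
Q = (3.34)(8.314)(556) ln(77.5/19.7) = 15439 × 1.37 = 21147 J.

Q ≈ 21100 J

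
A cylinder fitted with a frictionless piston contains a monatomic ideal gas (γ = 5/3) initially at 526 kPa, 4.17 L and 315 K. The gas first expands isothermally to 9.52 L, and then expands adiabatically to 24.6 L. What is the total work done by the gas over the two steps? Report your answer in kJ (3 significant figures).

Step 1 (isothermal): W = P₁V₁ ln(V₂/V₁) = (2193) ln(9.52/4.17) = 1811 J.
After step 1: P = 230.4 kPa, V = 9.52 L, T = 315 K.
Step 2 (adiabatic): W = (P₁V₁ − P₂V₂)/(γ−1) = (2193 − 1165)/0.667 = 1543 J.
W_total = 1811 + 1543 = 3354 J.

W_total ≈ 3.35 kJ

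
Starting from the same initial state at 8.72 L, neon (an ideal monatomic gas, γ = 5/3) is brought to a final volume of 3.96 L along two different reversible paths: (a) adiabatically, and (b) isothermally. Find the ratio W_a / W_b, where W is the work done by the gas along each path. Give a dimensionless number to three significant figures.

W_a / W_b ≈ 1.32

Path (a) adiabatic: W = P₁V₁(1 − (V₁/V₂)^(γ−1))/(γ−1) → W_a/(P₁V₁) = -1.039.
Path (b) isothermal: W = P₁V₁ ln(V₂/V₁) → W_b/(P₁V₁) = -0.7894.
W_a / W_b = -1.039 / -0.7894 = 1.316.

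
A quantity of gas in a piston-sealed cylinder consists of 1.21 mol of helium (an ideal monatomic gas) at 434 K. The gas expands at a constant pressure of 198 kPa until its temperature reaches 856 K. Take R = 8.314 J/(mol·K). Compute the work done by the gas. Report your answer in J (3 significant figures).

W ≈ 4250 J

Isobaric: W = P ΔV = nR ΔT.
W = (1.21)(8.314)(856 − 434) = 4245 J.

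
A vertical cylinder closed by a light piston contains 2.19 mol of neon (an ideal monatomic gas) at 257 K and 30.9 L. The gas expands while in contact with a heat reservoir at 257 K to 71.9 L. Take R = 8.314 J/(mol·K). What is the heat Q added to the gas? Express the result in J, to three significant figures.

Q ≈ 3950 J

Isothermal ⇒ ΔU = 0, so Q = W = nRT ln(V₂/V₁).
Q = (2.19)(8.314)(257) ln(71.9/30.9) = 4679 × 0.8445 = 3952 J.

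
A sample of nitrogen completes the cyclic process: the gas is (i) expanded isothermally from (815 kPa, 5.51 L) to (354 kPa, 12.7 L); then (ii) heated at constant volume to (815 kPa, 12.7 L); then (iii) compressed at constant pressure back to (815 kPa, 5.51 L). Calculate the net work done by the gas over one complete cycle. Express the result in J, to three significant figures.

W_net ≈ -2110 J

Leg (i): W = PᵢVᵢ ln(V_f/Vᵢ) = (4491) ln(12.7/5.51) = 3750 J.
Leg (ii): W = 0.
Leg (iii): W = PΔV = (815)(5.51 − 12.7) = -5860 J.
W_net = 3750 − 5860 = -2110 J.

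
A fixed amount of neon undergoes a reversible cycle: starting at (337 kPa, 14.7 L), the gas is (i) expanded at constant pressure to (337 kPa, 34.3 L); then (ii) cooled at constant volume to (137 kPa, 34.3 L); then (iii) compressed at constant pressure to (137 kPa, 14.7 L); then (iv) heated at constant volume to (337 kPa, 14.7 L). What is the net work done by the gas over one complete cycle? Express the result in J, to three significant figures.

W_net ≈ 3920 J

Constant-volume legs do no work.
W(i) = (337)(34.3 − 14.7) = 6605 J; W(iii) = (137)(14.7 − 34.3) = -2685 J.
W_net = 6605 − 2685 = 3920 J (the clockwise enclosed area).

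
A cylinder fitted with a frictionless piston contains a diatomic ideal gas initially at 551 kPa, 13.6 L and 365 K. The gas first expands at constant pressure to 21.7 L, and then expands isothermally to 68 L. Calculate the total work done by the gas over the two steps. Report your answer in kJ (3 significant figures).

W_total ≈ 18.1 kJ

Step 1 (isobaric): W = PΔV = (551 kPa)(21.7 − 13.6 L) = 4463 J.
After step 1: P = 551 kPa, V = 21.7 L, T = 582.4 K.
Step 2 (isothermal): W = P₁V₁ ln(V₂/V₁) = (11957) ln(68/21.7) = 13657 J.
W_total = 4463 + 13657 = 18120 J.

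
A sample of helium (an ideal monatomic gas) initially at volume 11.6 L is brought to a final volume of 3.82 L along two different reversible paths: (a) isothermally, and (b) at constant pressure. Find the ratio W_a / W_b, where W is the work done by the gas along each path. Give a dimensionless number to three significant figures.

Path (a) isothermal: W = P₁V₁ ln(V₂/V₁) → W_a/(P₁V₁) = -1.111.
Path (b) isobaric: W = P₁(V₂ − V₁) → W_b/(P₁V₁) = -0.6707.
W_a / W_b = -1.111 / -0.6707 = 1.656.

W_a / W_b ≈ 1.66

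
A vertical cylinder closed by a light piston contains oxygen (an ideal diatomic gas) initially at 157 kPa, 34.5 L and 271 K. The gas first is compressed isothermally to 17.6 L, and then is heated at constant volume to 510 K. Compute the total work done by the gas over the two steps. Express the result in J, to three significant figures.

Step 1 (isothermal): W = P₁V₁ ln(V₂/V₁) = (5416) ln(17.6/34.5) = -3646 J.
Step 2 (isochoric): W = 0 (constant volume).
W_total = -3646 + 0 = -3646 J.

W_total ≈ -3650 J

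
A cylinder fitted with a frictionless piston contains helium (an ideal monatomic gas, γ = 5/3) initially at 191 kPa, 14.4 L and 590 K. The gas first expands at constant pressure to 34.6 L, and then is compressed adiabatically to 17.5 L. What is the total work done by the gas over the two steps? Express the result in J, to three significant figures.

Step 1 (isobaric): W = PΔV = (191 kPa)(34.6 − 14.4 L) = 3858 J.
After step 1: P = 191 kPa, V = 34.6 L, T = 1418 K.
Step 2 (adiabatic): W = (P₁V₁ − P₂V₂)/(γ−1) = (6609 − 10410)/0.667 = -5703 J.
W_total = 3858 − 5703 = -1845 J.

W_total ≈ -1840 J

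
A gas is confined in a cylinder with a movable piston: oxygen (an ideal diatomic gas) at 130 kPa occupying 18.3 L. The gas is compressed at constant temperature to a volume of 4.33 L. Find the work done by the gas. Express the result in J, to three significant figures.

Isothermal: W = nRT ln(V₂/V₁) = P₁V₁ ln(V₂/V₁).
P₁V₁ = (130 kPa)(18.3 L) = 2379 J.
W = 2379 × ln(4.33/18.3) = 2379 × -1.441
W_by_gas = -3429 J.

W ≈ -3430 J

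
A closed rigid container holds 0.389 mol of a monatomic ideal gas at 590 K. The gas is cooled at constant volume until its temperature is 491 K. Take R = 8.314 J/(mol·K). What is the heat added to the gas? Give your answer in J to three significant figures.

Q ≈ -480 J

Constant volume ⇒ W = 0, so Q = ΔU = nCᵥΔT with Cᵥ = 3R/2 = 12.47 J/(mol·K).
ΔU = (0.389)(12.47)(491 − 590) = -480.3 J.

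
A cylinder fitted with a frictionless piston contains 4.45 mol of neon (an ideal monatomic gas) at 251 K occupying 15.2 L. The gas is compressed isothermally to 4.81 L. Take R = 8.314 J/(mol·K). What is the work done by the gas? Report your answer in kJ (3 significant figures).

Isothermal: W = nRT ln(V₂/V₁).
W = (4.45)(8.314)(251) × ln(4.81/15.2)
  = 9286 × -1.151
W_by_gas = -10685 J.

W ≈ -10.7 kJ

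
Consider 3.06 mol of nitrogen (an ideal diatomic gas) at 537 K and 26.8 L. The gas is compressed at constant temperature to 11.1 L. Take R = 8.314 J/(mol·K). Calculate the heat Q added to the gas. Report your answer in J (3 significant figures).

Q ≈ -12000 J

Isothermal ⇒ ΔU = 0, so Q = W = nRT ln(V₂/V₁).
Q = (3.06)(8.314)(537) ln(11.1/26.8) = 13662 × -0.8815 = -12042 J.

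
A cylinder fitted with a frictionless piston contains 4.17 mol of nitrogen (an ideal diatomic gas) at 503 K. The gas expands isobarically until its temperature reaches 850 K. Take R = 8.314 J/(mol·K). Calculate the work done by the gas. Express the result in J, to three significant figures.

W ≈ 12000 J

Isobaric: W = P ΔV = nR ΔT.
W = (4.17)(8.314)(850 − 503) = 12030 J.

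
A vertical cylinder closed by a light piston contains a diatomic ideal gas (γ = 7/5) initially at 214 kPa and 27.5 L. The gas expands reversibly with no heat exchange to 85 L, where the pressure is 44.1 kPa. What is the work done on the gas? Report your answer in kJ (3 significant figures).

W ≈ -5.34 kJ

Adiabatic: W = (P₁V₁ − P₂V₂)/(γ − 1) with γ = 7/5.
P₁V₁ = 5885 J, P₂V₂ = 3748 J.
W = (5885 − 3748) / 0.4 = 5341 J.
Work on gas = −W_by = -5341 J.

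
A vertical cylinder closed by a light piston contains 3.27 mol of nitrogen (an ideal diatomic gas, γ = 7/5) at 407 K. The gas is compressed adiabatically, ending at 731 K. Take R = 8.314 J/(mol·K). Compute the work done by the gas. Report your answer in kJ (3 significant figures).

Adiabatic ⇒ Q = 0, so W_by = −ΔU = nCᵥ(T₁ − T₂).
Cᵥ = 5R/2 = 20.79 J/(mol·K).
W = (3.27)(20.79)(407 − 731) = -22021 J.

W ≈ -22.0 kJ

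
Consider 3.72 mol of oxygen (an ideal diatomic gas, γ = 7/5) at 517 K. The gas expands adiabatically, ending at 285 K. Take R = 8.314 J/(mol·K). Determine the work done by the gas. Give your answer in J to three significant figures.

Adiabatic ⇒ Q = 0, so W_by = −ΔU = nCᵥ(T₁ − T₂).
Cᵥ = 5R/2 = 20.79 J/(mol·K).
W = (3.72)(20.79)(517 − 285) = 17938 J.

W ≈ 17900 J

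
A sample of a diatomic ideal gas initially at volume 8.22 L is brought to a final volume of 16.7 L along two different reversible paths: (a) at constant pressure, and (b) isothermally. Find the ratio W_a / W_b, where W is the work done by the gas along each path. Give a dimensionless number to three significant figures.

Path (a) isobaric: W = P₁(V₂ − V₁) → W_a/(P₁V₁) = 1.032.
Path (b) isothermal: W = P₁V₁ ln(V₂/V₁) → W_b/(P₁V₁) = 0.7088.
W_a / W_b = 1.032 / 0.7088 = 1.455.

W_a / W_b ≈ 1.46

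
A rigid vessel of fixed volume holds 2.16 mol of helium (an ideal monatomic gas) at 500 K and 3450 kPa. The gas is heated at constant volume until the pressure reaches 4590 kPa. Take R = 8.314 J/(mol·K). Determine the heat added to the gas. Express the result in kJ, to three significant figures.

Q ≈ 4.45 kJ

Constant volume ⇒ W = 0, so Q = ΔU = nCᵥΔT with Cᵥ = 3R/2 = 12.47 J/(mol·K).
At constant V, T₂/T₁ = P₂/P₁ ⇒ ΔT = T₁(P₂/P₁ − 1) = 500·(4590/3450 − 1) = 165.2 K.
ΔU = (2.16)(12.47)(165.2) = 4451 J.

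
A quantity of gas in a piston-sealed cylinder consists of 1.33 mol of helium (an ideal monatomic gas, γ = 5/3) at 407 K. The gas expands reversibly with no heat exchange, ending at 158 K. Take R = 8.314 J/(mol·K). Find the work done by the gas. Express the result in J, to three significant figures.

Adiabatic ⇒ Q = 0, so W_by = −ΔU = nCᵥ(T₁ − T₂).
Cᵥ = 3R/2 = 12.47 J/(mol·K).
W = (1.33)(12.47)(407 − 158) = 4130 J.

W ≈ 4130 J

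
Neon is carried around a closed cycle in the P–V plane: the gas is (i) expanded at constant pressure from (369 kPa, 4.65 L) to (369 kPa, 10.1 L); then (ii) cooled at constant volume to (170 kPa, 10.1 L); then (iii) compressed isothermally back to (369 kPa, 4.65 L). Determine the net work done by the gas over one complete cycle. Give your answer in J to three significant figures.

Leg (i): W = PΔV = (369)(10.1 − 4.65) = 2011 J.
Leg (ii): W = 0.
Leg (iii): W = PᵢVᵢ ln(V_f/Vᵢ) = (1717) ln(4.65/10.1) = -1332 J.
W_net = 2011 − 1332 = 679.2 J.

W_net ≈ 679 J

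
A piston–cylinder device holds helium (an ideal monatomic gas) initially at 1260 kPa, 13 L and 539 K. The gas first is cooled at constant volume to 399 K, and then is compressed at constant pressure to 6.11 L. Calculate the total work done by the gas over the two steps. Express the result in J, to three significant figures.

Step 1 (isochoric): W = 0 (constant volume).
After step 1: P = 932.7 kPa (V unchanged).
Step 2 (isobaric): W = PΔV = (932.7 kPa)(6.11 − 13 L) = -6426 J.
W_total = 0 − 6426 = -6426 J.

W_total ≈ -6430 J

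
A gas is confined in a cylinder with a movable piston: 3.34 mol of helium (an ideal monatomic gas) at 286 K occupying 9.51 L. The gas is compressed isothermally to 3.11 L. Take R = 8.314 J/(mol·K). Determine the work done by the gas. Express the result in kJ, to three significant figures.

W ≈ -8.88 kJ

Isothermal: W = nRT ln(V₂/V₁).
W = (3.34)(8.314)(286) × ln(3.11/9.51)
  = 7942 × -1.118
W_by_gas = -8877 J.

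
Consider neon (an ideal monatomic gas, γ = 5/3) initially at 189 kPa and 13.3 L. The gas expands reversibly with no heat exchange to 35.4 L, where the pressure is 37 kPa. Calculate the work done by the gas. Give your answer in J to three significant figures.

W ≈ 1810 J

Adiabatic: W = (P₁V₁ − P₂V₂)/(γ − 1) with γ = 5/3.
P₁V₁ = 2514 J, P₂V₂ = 1310 J.
W = (2514 − 1310) / 0.6667 = 1806 J.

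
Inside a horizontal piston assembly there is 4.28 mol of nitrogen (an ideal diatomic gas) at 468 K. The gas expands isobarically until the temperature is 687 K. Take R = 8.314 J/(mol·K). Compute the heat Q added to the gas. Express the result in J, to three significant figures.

Isobaric: W = nRΔT = (4.28)(8.314)(219) = 7793 J.
ΔU = nCᵥΔT with Cᵥ = 5R/2: ΔU = (4.28)(20.79)(219) = 19482 J.
Q = ΔU + W = 19482 + 7793 = 27275 J.

Q ≈ 27300 J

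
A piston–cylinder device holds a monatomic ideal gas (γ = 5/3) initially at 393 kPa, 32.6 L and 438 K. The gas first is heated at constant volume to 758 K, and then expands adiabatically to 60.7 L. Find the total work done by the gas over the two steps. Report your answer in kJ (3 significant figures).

Step 1 (isochoric): W = 0 (constant volume).
After step 1: P = 680.1 kPa (V unchanged).
Step 2 (adiabatic): W = (P₁V₁ − P₂V₂)/(γ−1) = (22172 − 14650)/0.667 = 11284 J.
W_total = 0 + 11284 = 11284 J.

W_total ≈ 11.3 kJ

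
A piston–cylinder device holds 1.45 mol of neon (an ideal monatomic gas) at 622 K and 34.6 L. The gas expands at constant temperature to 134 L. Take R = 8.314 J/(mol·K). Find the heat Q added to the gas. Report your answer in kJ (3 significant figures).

Isothermal ⇒ ΔU = 0, so Q = W = nRT ln(V₂/V₁).
Q = (1.45)(8.314)(622) ln(134/34.6) = 7498 × 1.354 = 10153 J.

Q ≈ 10.2 kJ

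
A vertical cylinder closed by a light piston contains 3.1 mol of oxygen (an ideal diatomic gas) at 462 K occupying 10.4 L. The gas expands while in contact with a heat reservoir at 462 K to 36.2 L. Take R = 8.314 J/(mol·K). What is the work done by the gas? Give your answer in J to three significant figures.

Isothermal: W = nRT ln(V₂/V₁).
W = (3.1)(8.314)(462) × ln(36.2/10.4)
  = 11907 × 1.247
W_by_gas = 14851 J.

W ≈ 14900 J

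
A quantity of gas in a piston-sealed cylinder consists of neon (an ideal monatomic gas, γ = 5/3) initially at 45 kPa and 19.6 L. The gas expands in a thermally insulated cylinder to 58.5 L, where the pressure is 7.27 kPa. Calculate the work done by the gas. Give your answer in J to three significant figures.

Adiabatic: W = (P₁V₁ − P₂V₂)/(γ − 1) with γ = 5/3.
P₁V₁ = 882 J, P₂V₂ = 425.3 J.
W = (882 − 425.3) / 0.6667 = 685.1 J.

W ≈ 685 J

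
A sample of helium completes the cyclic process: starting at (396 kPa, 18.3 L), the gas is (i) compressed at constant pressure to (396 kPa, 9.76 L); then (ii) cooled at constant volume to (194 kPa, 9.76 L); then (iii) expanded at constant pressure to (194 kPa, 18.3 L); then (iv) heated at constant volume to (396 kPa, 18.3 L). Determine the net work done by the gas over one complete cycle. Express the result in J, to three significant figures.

Constant-volume legs do no work.
W(i) = (396)(9.76 − 18.3) = -3382 J; W(iii) = (194)(18.3 − 9.76) = 1657 J.
W_net = -3382 + 1657 = -1725 J (the counter-clockwise enclosed area).

W_net ≈ -1730 J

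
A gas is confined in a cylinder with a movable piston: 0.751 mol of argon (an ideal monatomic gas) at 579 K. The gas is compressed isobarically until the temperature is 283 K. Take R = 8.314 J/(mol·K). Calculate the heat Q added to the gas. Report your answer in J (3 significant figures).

Isobaric: W = nRΔT = (0.751)(8.314)(-296) = -1848 J.
ΔU = nCᵥΔT with Cᵥ = 3R/2: ΔU = (0.751)(12.47)(-296) = -2772 J.
Q = ΔU + W = -2772 − 1848 = -4620 J.

Q ≈ -4620 J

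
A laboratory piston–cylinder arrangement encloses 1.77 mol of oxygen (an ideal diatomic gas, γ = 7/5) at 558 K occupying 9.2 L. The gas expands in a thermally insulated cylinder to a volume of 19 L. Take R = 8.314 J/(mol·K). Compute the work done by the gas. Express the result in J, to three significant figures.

W ≈ 5170 J

Adiabatic: TV^(γ−1) = const with γ = 7/5.
T₂ = T₁ (V₁/V₂)^(γ−1) = 558 × (9.2/19)^0.4 = 558 × 0.7482 = 417.5 K.
W_by = nCᵥ(T₁ − T₂) = (1.77)(20.79)(558 − 417.5) = 5169 J.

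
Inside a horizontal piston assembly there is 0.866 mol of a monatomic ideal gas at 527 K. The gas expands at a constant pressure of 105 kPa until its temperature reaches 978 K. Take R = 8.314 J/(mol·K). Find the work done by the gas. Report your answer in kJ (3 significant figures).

Isobaric: W = P ΔV = nR ΔT.
W = (0.866)(8.314)(978 − 527) = 3247 J.

W ≈ 3.25 kJ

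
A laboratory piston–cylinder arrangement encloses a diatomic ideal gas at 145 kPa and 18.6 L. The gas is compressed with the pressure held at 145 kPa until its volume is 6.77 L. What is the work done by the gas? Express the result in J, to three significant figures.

Isobaric: W = P ΔV.
W = (145 kPa)(6.77 − 18.6 L) = (145)(-11.83) = -1715 J.

W ≈ -1720 J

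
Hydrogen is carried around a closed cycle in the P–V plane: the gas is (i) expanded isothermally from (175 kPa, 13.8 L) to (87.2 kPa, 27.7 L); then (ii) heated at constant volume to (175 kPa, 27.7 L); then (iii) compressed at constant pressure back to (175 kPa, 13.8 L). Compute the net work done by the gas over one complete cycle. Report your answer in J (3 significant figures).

Leg (i): W = PᵢVᵢ ln(V_f/Vᵢ) = (2415) ln(27.7/13.8) = 1683 J.
Leg (ii): W = 0.
Leg (iii): W = PΔV = (175)(13.8 − 27.7) = -2432 J.
W_net = 1683 − 2432 = -749.8 J.

W_net ≈ -750 J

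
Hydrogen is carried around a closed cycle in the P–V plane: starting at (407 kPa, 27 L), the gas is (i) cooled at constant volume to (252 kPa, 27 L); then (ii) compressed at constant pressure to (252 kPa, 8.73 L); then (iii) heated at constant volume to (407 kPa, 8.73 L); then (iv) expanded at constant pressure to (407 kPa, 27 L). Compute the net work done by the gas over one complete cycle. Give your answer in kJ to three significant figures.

Constant-volume legs do no work.
W(ii) = (252)(8.73 − 27) = -4604 J; W(iv) = (407)(27 − 8.73) = 7436 J.
W_net = -4604 + 7436 = 2832 J (the clockwise enclosed area).

W_net ≈ 2.83 kJ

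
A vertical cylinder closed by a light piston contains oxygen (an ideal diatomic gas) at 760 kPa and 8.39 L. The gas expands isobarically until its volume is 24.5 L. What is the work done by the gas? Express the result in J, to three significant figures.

W ≈ 12200 J

Isobaric: W = P ΔV.
W = (760 kPa)(24.5 − 8.39 L) = (760)(16.11) = 12244 J.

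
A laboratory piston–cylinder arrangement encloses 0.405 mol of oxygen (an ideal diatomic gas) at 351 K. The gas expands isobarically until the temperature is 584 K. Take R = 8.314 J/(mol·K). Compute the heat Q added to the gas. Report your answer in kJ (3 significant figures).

Q ≈ 2.75 kJ

Isobaric: W = nRΔT = (0.405)(8.314)(233) = 784.6 J.
ΔU = nCᵥΔT with Cᵥ = 5R/2: ΔU = (0.405)(20.79)(233) = 1961 J.
Q = ΔU + W = 1961 + 784.6 = 2746 J.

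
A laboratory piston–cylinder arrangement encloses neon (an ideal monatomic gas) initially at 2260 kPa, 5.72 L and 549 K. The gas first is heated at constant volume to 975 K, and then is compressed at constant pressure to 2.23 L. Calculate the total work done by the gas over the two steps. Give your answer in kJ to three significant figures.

W_total ≈ -14.0 kJ

Step 1 (isochoric): W = 0 (constant volume).
After step 1: P = 4014 kPa (V unchanged).
Step 2 (isobaric): W = PΔV = (4014 kPa)(2.23 − 5.72 L) = -14008 J.
W_total = 0 − 14008 = -14008 J.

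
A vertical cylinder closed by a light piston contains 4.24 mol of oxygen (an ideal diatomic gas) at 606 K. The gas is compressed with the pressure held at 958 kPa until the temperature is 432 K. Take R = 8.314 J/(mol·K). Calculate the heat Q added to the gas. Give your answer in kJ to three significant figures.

Q ≈ -21.5 kJ

Isobaric: W = nRΔT = (4.24)(8.314)(-174) = -6134 J.
ΔU = nCᵥΔT with Cᵥ = 5R/2: ΔU = (4.24)(20.79)(-174) = -15334 J.
Q = ΔU + W = -15334 − 6134 = -21468 J.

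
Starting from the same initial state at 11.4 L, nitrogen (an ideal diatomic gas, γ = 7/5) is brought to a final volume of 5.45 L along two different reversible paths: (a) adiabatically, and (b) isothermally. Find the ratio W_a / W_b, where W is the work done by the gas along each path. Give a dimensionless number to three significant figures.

W_a / W_b ≈ 1.16

Path (a) adiabatic: W = P₁V₁(1 − (V₁/V₂)^(γ−1))/(γ−1) → W_a/(P₁V₁) = -0.8585.
Path (b) isothermal: W = P₁V₁ ln(V₂/V₁) → W_b/(P₁V₁) = -0.738.
W_a / W_b = -0.8585 / -0.738 = 1.163.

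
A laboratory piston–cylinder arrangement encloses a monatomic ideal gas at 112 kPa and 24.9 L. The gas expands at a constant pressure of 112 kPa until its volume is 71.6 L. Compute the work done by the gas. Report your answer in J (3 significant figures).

Isobaric: W = P ΔV.
W = (112 kPa)(71.6 − 24.9 L) = (112)(46.7) = 5230 J.

W ≈ 5230 J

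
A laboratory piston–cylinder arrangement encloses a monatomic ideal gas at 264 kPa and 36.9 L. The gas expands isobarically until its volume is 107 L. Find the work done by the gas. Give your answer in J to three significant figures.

W ≈ 18500 J

Isobaric: W = P ΔV.
W = (264 kPa)(107 − 36.9 L) = (264)(70.1) = 18506 J.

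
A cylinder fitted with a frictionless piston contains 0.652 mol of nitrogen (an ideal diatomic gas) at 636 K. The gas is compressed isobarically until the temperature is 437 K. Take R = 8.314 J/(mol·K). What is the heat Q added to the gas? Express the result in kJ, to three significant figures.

Q ≈ -3.78 kJ

Isobaric: W = nRΔT = (0.652)(8.314)(-199) = -1079 J.
ΔU = nCᵥΔT with Cᵥ = 5R/2: ΔU = (0.652)(20.79)(-199) = -2697 J.
Q = ΔU + W = -2697 − 1079 = -3776 J.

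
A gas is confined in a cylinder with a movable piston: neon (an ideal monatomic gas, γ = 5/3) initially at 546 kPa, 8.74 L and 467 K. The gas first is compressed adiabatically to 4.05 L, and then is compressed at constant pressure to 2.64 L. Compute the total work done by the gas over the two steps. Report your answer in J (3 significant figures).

W_total ≈ -7570 J

Step 1 (adiabatic): W = (P₁V₁ − P₂V₂)/(γ−1) = (4772 − 7969)/0.667 = -4796 J.
After step 1: P = 1968 kPa, V = 4.05 L, T = 779.9 K.
Step 2 (isobaric): W = PΔV = (1968 kPa)(2.64 − 4.05 L) = -2774 J.
W_total = -4796 − 2774 = -7570 J.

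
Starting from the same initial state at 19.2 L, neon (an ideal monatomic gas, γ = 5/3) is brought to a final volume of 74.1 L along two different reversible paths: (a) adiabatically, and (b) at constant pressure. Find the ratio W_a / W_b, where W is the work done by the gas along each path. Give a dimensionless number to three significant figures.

Path (a) adiabatic: W = P₁V₁(1 − (V₁/V₂)^(γ−1))/(γ−1) → W_a/(P₁V₁) = 0.8904.
Path (b) isobaric: W = P₁(V₂ − V₁) → W_b/(P₁V₁) = 2.859.
W_a / W_b = 0.8904 / 2.859 = 0.3114.

W_a / W_b ≈ 0.311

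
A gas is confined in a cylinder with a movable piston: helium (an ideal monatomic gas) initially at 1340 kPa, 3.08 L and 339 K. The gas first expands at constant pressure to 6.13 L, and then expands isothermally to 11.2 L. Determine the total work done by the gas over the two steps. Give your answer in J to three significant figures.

W_total ≈ 9040 J

Step 1 (isobaric): W = PΔV = (1340 kPa)(6.13 − 3.08 L) = 4087 J.
After step 1: P = 1340 kPa, V = 6.13 L, T = 674.7 K.
Step 2 (isothermal): W = P₁V₁ ln(V₂/V₁) = (8214) ln(11.2/6.13) = 4951 J.
W_total = 4087 + 4951 = 9038 J.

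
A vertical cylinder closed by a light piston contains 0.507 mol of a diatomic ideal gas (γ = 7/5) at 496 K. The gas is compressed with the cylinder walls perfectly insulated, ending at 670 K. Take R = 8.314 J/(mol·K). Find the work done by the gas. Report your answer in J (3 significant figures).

Adiabatic ⇒ Q = 0, so W_by = −ΔU = nCᵥ(T₁ − T₂).
Cᵥ = 5R/2 = 20.79 J/(mol·K).
W = (0.507)(20.79)(496 − 670) = -1834 J.

W ≈ -1830 J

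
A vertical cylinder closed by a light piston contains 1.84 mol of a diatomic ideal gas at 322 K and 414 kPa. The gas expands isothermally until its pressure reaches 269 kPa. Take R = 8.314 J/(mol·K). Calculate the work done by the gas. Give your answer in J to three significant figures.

W ≈ 2120 J

Isothermal process: W = nRT ln(V₂/V₁) = nRT ln(P₁/P₂).
W = (1.84)(8.314)(322) × ln(414/269)
  = 4926 × ln(1.539) = 4926 × 0.4312
W_by_gas = 2124 J.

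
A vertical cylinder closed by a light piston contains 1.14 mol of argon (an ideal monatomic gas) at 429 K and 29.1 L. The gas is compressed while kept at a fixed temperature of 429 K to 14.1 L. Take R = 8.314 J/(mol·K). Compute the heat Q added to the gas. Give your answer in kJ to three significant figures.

Isothermal ⇒ ΔU = 0, so Q = W = nRT ln(V₂/V₁).
Q = (1.14)(8.314)(429) ln(14.1/29.1) = 4066 × -0.7246 = -2946 J.

Q ≈ -2.95 kJ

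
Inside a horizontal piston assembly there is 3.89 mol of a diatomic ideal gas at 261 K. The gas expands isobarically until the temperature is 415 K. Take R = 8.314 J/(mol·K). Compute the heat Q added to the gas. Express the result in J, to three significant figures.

Q ≈ 17400 J

Isobaric: W = nRΔT = (3.89)(8.314)(154) = 4981 J.
ΔU = nCᵥΔT with Cᵥ = 5R/2: ΔU = (3.89)(20.79)(154) = 12451 J.
Q = ΔU + W = 12451 + 4981 = 17432 J.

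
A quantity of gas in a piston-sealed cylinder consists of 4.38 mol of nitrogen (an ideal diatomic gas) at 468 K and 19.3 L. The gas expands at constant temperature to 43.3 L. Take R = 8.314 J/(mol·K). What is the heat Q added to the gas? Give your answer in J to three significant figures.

Q ≈ 13800 J

Isothermal ⇒ ΔU = 0, so Q = W = nRT ln(V₂/V₁).
Q = (4.38)(8.314)(468) ln(43.3/19.3) = 17042 × 0.808 = 13771 J.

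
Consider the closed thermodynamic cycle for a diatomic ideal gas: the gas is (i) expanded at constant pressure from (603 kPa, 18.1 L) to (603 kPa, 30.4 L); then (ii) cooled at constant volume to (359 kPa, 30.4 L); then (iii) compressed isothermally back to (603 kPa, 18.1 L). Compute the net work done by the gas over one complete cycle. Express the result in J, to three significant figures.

W_net ≈ 1760 J

Leg (i): W = PΔV = (603)(30.4 − 18.1) = 7417 J.
Leg (ii): W = 0.
Leg (iii): W = PᵢVᵢ ln(V_f/Vᵢ) = (10914) ln(18.1/30.4) = -5659 J.
W_net = 7417 − 5659 = 1758 J.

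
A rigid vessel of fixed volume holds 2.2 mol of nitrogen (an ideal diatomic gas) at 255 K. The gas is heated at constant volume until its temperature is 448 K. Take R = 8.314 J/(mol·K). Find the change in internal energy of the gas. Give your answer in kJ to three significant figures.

Constant volume ⇒ W = 0, so Q = ΔU = nCᵥΔT with Cᵥ = 5R/2 = 20.79 J/(mol·K).
ΔU = (2.2)(20.79)(448 − 255) = 8825 J.

ΔU ≈ 8.83 kJ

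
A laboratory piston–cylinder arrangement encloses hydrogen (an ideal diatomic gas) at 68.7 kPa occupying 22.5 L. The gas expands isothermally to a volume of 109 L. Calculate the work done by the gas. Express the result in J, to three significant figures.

W ≈ 2440 J

Isothermal: W = nRT ln(V₂/V₁) = P₁V₁ ln(V₂/V₁).
P₁V₁ = (68.7 kPa)(22.5 L) = 1546 J.
W = 1546 × ln(109/22.5) = 1546 × 1.578
W_by_gas = 2439 J.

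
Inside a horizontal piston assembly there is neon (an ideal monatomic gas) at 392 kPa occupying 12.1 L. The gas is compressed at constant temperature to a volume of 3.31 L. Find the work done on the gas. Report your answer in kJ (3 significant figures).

Isothermal: W = nRT ln(V₂/V₁) = P₁V₁ ln(V₂/V₁).
P₁V₁ = (392 kPa)(12.1 L) = 4743 J.
W = 4743 × ln(3.31/12.1) = 4743 × -1.296
W_by_gas = -6148 J; work on gas = −W_by = 6148 J.

W ≈ 6.15 kJ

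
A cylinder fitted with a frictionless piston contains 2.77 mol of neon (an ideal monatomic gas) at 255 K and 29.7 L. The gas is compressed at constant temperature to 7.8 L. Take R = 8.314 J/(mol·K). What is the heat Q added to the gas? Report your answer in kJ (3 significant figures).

Q ≈ -7.85 kJ

Isothermal ⇒ ΔU = 0, so Q = W = nRT ln(V₂/V₁).
Q = (2.77)(8.314)(255) ln(7.8/29.7) = 5873 × -1.337 = -7852 J.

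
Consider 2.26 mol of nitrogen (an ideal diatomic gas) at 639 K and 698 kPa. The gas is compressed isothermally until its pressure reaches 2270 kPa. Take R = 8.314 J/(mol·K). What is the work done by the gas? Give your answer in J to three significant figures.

W ≈ -14200 J

Isothermal process: W = nRT ln(V₂/V₁) = nRT ln(P₁/P₂).
W = (2.26)(8.314)(639) × ln(698/2270)
  = 12007 × ln(0.3075) = 12007 × -1.179
W_by_gas = -14160 J.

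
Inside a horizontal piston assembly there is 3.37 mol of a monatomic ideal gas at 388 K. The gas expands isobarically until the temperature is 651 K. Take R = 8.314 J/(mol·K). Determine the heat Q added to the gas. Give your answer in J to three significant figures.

Isobaric: W = nRΔT = (3.37)(8.314)(263) = 7369 J.
ΔU = nCᵥΔT with Cᵥ = 3R/2: ΔU = (3.37)(12.47)(263) = 11053 J.
Q = ΔU + W = 11053 + 7369 = 18422 J.

Q ≈ 18400 J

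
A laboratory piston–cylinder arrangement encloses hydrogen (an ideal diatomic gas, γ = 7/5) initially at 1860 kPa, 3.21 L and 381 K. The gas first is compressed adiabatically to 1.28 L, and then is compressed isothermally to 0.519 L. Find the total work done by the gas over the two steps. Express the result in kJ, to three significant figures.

Step 1 (adiabatic): W = (P₁V₁ − P₂V₂)/(γ−1) = (5971 − 8625)/0.4 = -6635 J.
After step 1: P = 6738 kPa, V = 1.28 L, T = 550.4 K.
Step 2 (isothermal): W = P₁V₁ ln(V₂/V₁) = (8625) ln(0.519/1.28) = -7785 J.
W_total = -6635 − 7785 = -14420 J.

W_total ≈ -14.4 kJ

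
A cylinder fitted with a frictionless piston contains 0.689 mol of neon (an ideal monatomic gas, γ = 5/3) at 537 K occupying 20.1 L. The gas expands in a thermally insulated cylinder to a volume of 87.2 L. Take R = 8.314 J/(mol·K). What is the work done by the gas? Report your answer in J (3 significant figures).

W ≈ 2880 J

Adiabatic: TV^(γ−1) = const with γ = 5/3.
T₂ = T₁ (V₁/V₂)^(γ−1) = 537 × (20.1/87.2)^0.667 = 537 × 0.3759 = 201.9 K.
W_by = nCᵥ(T₁ − T₂) = (0.689)(12.47)(537 − 201.9) = 2880 J.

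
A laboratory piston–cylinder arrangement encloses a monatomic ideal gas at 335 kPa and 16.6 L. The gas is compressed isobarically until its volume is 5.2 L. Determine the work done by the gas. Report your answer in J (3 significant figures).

W ≈ -3820 J

Isobaric: W = P ΔV.
W = (335 kPa)(5.2 − 16.6 L) = (335)(-11.4) = -3819 J.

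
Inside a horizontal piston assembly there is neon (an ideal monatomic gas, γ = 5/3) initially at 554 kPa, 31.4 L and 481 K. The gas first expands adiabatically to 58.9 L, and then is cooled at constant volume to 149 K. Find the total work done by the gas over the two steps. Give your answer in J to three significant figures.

Step 1 (adiabatic): W = (P₁V₁ − P₂V₂)/(γ−1) = (17396 − 11437)/0.667 = 8938 J.
Step 2 (isochoric): W = 0 (constant volume).
W_total = 8938 + 0 = 8938 J.

W_total ≈ 8940 J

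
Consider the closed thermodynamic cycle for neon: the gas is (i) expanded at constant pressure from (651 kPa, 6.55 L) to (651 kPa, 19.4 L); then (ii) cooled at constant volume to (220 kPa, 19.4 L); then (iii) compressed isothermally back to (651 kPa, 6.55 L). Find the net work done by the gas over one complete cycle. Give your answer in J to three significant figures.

Leg (i): W = PΔV = (651)(19.4 − 6.55) = 8365 J.
Leg (ii): W = 0.
Leg (iii): W = PᵢVᵢ ln(V_f/Vᵢ) = (4268) ln(6.55/19.4) = -4634 J.
W_net = 8365 − 4634 = 3731 J.

W_net ≈ 3730 J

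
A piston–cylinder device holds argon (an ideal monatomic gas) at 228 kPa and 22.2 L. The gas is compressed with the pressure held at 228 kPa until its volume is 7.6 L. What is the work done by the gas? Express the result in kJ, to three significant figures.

W ≈ -3.33 kJ

Isobaric: W = P ΔV.
W = (228 kPa)(7.6 − 22.2 L) = (228)(-14.6) = -3329 J.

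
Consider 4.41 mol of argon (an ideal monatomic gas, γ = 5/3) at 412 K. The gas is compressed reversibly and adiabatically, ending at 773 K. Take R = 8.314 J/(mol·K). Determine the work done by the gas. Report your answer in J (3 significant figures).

Adiabatic ⇒ Q = 0, so W_by = −ΔU = nCᵥ(T₁ − T₂).
Cᵥ = 3R/2 = 12.47 J/(mol·K).
W = (4.41)(12.47)(412 − 773) = -19854 J.

W ≈ -19900 J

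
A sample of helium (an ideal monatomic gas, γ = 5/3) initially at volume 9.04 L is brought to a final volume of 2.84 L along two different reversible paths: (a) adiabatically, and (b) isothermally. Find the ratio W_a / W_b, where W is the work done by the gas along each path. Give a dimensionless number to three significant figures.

W_a / W_b ≈ 1.51

Path (a) adiabatic: W = P₁V₁(1 − (V₁/V₂)^(γ−1))/(γ−1) → W_a/(P₁V₁) = -1.746.
Path (b) isothermal: W = P₁V₁ ln(V₂/V₁) → W_b/(P₁V₁) = -1.158.
W_a / W_b = -1.746 / -1.158 = 1.508.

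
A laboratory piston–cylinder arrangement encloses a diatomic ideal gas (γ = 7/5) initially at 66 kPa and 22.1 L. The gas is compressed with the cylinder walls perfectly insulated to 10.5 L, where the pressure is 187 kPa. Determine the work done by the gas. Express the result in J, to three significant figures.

Adiabatic: W = (P₁V₁ − P₂V₂)/(γ − 1) with γ = 7/5.
P₁V₁ = 1459 J, P₂V₂ = 1964 J.
W = (1459 − 1964) / 0.4 = -1262 J.

W ≈ -1260 J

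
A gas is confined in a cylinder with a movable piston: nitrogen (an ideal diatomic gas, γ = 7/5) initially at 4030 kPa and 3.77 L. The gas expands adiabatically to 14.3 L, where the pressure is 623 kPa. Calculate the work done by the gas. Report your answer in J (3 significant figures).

W ≈ 15700 J

Adiabatic: W = (P₁V₁ − P₂V₂)/(γ − 1) with γ = 7/5.
P₁V₁ = 15193 J, P₂V₂ = 8909 J.
W = (15193 − 8909) / 0.4 = 15711 J.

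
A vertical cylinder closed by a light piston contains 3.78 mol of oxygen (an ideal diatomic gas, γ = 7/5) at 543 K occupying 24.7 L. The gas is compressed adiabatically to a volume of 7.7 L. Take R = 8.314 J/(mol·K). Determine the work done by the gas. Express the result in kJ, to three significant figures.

W ≈ -25.3 kJ

Adiabatic: TV^(γ−1) = const with γ = 7/5.
T₂ = T₁ (V₁/V₂)^(γ−1) = 543 × (24.7/7.7)^0.4 = 543 × 1.594 = 865.5 K.
W_by = nCᵥ(T₁ − T₂) = (3.78)(20.79)(543 − 865.5) = -25340 J.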